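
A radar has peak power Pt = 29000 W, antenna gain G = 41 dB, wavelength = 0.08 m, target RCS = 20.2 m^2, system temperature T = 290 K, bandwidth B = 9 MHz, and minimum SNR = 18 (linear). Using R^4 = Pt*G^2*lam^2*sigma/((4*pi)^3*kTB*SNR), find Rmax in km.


G_lin = 10^(41/10) = 12589.254118
R^4 = 29000 * 12589.254118^2 * 0.08^2 * 20.2 / ((4*pi)^3 * 1.38e-23 * 290 * 9000000.0 * 18)
R^4 = 4.61857e20 m^4
R_max = (4.61857e20)^(1/4) = 146597.6 m = 146.6 km

146.6 km


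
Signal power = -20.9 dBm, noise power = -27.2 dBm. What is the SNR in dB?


SNR = -20.9 - (-27.2) = 6.3 dB

6.3 dB


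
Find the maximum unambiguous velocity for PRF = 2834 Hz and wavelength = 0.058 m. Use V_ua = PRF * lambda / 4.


V_ua = 2834 * 0.058 / 4 = 41.1 m/s

41.1 m/s


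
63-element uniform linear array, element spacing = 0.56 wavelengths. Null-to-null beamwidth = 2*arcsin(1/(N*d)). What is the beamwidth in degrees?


1/(N*d) = 1/(63*0.56) = 0.028345
BW = 2*arcsin(0.028345) = 3.2 degrees

3.2 degrees


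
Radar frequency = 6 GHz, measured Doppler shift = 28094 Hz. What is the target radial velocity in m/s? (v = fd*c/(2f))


v = 28094 * 3e8 / (2 * 6000000000.0) = 702.4 m/s

702.4 m/s


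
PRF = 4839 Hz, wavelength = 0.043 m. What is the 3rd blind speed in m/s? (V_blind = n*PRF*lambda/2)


V_blind = 3 * 4839 * 0.043 / 2 = 312.1 m/s

312.1 m/s


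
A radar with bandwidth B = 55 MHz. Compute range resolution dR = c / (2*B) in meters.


dR = 3e8 / (2 * 55000000.0) = 2.73 m

2.73 m


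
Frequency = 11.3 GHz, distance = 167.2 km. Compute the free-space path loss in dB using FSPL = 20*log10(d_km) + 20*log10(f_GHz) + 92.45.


20*log10(167.2) = 44.46
20*log10(11.3) = 21.06
FSPL = 158.0 dB

158.0 dB


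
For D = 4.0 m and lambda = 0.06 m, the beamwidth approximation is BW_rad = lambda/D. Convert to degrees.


BW_rad = 0.06 / 4.0 = 0.015
BW_deg = 0.86 degrees

0.86 degrees


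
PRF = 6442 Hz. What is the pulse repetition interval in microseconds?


PRI = 1/6442 = 0.0001552313 s = 155.2 us

155.2 us


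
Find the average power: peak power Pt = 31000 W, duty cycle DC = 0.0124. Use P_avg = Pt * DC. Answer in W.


P_avg = 31000 * 0.0124 = 384.4 W

384.4 W


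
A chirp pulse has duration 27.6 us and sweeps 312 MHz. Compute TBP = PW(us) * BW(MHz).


TBP = 27.6 * 312 = 8611.2

8611.2


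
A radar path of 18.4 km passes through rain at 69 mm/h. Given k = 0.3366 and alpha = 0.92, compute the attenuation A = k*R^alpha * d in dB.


gamma = 0.3366 * 69^0.92 = 16.552183 dB/km
A = 16.552183 * 18.4 = 304.56 dB

304.56 dB


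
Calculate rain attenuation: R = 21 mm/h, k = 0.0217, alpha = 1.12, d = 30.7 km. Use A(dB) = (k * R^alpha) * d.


gamma = 0.0217 * 21^1.12 = 0.656667 dB/km
A = 0.656667 * 30.7 = 20.16 dB

20.16 dB


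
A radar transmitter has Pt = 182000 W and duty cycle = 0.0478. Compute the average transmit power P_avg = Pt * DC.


P_avg = 182000 * 0.0478 = 8699.6 W

8699.6 W


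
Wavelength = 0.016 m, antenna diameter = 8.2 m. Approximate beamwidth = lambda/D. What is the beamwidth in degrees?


BW_rad = 0.016 / 8.2 = 0.001951
BW_deg = 0.11 degrees

0.11 degrees


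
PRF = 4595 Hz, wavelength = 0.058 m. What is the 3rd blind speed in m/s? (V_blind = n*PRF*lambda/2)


V_blind = 3 * 4595 * 0.058 / 2 = 399.8 m/s

399.8 m/s


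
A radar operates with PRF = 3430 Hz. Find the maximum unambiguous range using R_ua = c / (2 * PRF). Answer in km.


R_ua = 3e8 / (2 * 3430) = 43731.8 m = 43.7 km

43.7 km


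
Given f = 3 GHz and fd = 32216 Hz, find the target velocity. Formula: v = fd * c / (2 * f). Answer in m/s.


v = 32216 * 3e8 / (2 * 3000000000.0) = 1610.8 m/s

1610.8 m/s


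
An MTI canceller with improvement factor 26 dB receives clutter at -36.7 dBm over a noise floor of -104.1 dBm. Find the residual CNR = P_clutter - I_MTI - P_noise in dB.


CNR = -36.7 - 26 - (-104.1) = 41.4 dB

41.4 dB


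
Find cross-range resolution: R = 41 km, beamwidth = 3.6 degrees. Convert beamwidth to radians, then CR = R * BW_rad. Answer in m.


BW_rad = 0.062831853
CR = 41000 * 0.062831853 = 2576.1 m

2576.1 m


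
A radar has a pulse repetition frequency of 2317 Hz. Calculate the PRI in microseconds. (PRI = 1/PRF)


PRI = 1/2317 = 0.0004315926 s = 431.6 us

431.6 us


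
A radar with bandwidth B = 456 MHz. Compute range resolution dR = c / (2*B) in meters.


dR = 3e8 / (2 * 456000000.0) = 0.33 m

0.33 m


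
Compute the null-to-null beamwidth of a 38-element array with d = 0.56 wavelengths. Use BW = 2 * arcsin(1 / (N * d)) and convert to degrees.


1/(N*d) = 1/(38*0.56) = 0.046992
BW = 2*arcsin(0.046992) = 5.4 degrees

5.4 degrees


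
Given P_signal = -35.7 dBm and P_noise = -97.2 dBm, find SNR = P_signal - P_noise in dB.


SNR = -35.7 - (-97.2) = 61.5 dB

61.5 dB


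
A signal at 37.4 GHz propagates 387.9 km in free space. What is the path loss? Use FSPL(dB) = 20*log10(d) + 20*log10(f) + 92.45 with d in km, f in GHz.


20*log10(387.9) = 51.77
20*log10(37.4) = 31.46
FSPL = 175.7 dB

175.7 dB


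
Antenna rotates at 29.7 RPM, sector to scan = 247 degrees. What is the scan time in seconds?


t = 247 / (29.7 * 360) * 60 = 1.39 s

1.39 s


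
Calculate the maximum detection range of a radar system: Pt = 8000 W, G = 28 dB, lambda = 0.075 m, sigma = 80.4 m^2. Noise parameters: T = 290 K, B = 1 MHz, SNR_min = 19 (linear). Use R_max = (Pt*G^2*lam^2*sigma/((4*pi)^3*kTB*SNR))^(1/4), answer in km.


G_lin = 10^(28/10) = 630.957344
R^4 = 8000 * 630.957344^2 * 0.075^2 * 80.4 / ((4*pi)^3 * 1.38e-23 * 290 * 1000000.0 * 19)
R^4 = 9.54571e18 m^4
R_max = (9.54571e18)^(1/4) = 55584.3 m = 55.6 km

55.6 km


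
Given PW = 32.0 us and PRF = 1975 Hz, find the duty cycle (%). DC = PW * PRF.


DC = 32.0e-6 * 1975 * 100 = 6.32%

6.32%


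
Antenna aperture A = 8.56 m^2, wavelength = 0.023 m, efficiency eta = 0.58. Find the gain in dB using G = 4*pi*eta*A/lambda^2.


G_linear = 4*pi*0.58*8.56/0.023^2 = 117938.6
G_dB = 10*log10(117938.6) = 50.7 dB

50.7 dB


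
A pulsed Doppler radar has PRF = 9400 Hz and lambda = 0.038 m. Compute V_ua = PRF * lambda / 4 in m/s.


V_ua = 9400 * 0.038 / 4 = 89.3 m/s

89.3 m/s


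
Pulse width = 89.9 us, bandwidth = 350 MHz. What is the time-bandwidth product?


TBP = 89.9 * 350 = 31465.0

31465.0


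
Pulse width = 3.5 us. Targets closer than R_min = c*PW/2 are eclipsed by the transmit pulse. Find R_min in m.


R_min = 3e8 * 3.5e-6 / 2 = 525.0 m

525.0 m


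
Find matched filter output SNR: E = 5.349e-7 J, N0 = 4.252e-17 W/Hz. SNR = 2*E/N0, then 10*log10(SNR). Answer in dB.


SNR_lin = 2 * 5.349e-7 / 4.252e-17 = 2.516e10
SNR_dB = 10*log10(2.516e10) = 104.0 dB

104.0 dB


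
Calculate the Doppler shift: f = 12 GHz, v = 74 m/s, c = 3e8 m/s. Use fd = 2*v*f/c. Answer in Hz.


fd = 2 * 74 * 12000000000.0 / 3e8 = 5920.0 Hz

5920.0 Hz


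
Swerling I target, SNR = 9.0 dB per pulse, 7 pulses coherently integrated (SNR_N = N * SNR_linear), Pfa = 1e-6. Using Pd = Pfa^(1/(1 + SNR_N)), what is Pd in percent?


SNR_lin = 10^(9.0/10) = 7.94328
SNR_N = 7 * 7.94328 = 55.60296
1/(1 + SNR_N) = 1/56.60296 = 0.0176669
Pd = (1e-6)^0.0176669 = 0.78343
Pd = 78.3%

78.3%


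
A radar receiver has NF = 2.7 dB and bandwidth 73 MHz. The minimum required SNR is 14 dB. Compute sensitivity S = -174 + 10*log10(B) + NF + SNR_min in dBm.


10*log10(73000000.0) = 78.63
S = -174 + 78.63 + 2.7 + 14 = -78.7 dBm

-78.7 dBm


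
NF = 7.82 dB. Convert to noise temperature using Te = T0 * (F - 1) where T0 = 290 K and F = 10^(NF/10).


NF_lin = 10^(7.82/10) = 6.053409
Te = 290 * (6.053409 - 1) = 1465.5 K

1465.5 K


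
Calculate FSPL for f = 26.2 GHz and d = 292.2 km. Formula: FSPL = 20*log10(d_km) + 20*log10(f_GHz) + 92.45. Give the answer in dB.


20*log10(292.2) = 49.31
20*log10(26.2) = 28.37
FSPL = 170.1 dB

170.1 dB


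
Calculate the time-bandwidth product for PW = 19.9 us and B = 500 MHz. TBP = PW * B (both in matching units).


TBP = 19.9 * 500 = 9950.0

9950.0


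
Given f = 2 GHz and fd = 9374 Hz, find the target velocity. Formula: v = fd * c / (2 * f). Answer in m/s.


v = 9374 * 3e8 / (2 * 2000000000.0) = 703.1 m/s

703.1 m/s


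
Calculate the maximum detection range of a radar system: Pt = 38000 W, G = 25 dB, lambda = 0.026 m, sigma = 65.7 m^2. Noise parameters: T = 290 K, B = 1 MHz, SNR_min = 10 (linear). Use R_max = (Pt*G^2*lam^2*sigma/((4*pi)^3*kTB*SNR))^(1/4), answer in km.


G_lin = 10^(25/10) = 316.227766
R^4 = 38000 * 316.227766^2 * 0.026^2 * 65.7 / ((4*pi)^3 * 1.38e-23 * 290 * 1000000.0 * 10)
R^4 = 2.12515e18 m^4
R_max = (2.12515e18)^(1/4) = 38181.0 m = 38.2 km

38.2 km


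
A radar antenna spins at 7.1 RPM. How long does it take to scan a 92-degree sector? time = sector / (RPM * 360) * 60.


t = 92 / (7.1 * 360) * 60 = 2.16 s

2.16 s


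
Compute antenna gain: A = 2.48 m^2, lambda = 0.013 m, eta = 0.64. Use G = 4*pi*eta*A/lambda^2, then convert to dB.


G_linear = 4*pi*0.64*2.48/0.013^2 = 118019.78
G_dB = 10*log10(118019.78) = 50.7 dB

50.7 dB


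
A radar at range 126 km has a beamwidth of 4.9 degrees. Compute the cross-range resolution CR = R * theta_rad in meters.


BW_rad = 0.085521133
CR = 126000 * 0.085521133 = 10775.7 m

10775.7 m


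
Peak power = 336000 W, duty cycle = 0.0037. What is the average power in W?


P_avg = 336000 * 0.0037 = 1243.2 W

1243.2 W


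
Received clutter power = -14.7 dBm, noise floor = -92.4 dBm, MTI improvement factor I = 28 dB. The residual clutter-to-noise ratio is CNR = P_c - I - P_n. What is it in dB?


CNR = -14.7 - 28 - (-92.4) = 49.7 dB

49.7 dB


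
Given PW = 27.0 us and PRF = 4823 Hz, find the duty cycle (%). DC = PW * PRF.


DC = 27.0e-6 * 4823 * 100 = 13.02%

13.02%


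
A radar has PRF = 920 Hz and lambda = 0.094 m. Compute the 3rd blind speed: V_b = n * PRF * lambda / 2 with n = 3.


V_blind = 3 * 920 * 0.094 / 2 = 129.7 m/s

129.7 m/s


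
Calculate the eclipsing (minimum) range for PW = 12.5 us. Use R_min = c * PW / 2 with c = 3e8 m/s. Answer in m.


R_min = 3e8 * 12.5e-6 / 2 = 1875.0 m

1875.0 m


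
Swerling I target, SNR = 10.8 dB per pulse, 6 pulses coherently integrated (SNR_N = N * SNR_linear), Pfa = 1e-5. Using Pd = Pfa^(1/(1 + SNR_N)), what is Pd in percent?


SNR_lin = 10^(10.8/10) = 12.02264
SNR_N = 6 * 12.02264 = 72.13584
1/(1 + SNR_N) = 1/73.13584 = 0.0136732
Pd = (1e-5)^0.0136732 = 0.85435
Pd = 85.4%

85.4%


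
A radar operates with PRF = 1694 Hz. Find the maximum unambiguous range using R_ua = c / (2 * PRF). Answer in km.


R_ua = 3e8 / (2 * 1694) = 88547.8 m = 88.5 km

88.5 km


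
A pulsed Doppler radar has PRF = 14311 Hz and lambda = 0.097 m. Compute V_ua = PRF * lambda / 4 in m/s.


V_ua = 14311 * 0.097 / 4 = 347.0 m/s

347.0 m/s


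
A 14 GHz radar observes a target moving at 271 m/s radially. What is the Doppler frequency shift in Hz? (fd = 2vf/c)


fd = 2 * 271 * 14000000000.0 / 3e8 = 25293.3 Hz

25293.3 Hz


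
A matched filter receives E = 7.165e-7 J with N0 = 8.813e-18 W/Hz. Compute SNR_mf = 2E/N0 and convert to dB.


SNR_lin = 2 * 7.165e-7 / 8.813e-18 = 1.626e11
SNR_dB = 10*log10(1.626e11) = 112.1 dB

112.1 dB


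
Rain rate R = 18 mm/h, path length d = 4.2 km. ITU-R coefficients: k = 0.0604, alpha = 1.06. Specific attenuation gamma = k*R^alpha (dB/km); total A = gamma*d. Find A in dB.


gamma = 0.0604 * 18^1.06 = 1.293081 dB/km
A = 1.293081 * 4.2 = 5.43 dB

5.43 dB


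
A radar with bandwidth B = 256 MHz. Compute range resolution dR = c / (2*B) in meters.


dR = 3e8 / (2 * 256000000.0) = 0.59 m

0.59 m


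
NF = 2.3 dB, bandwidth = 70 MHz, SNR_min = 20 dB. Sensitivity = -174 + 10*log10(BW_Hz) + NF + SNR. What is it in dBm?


10*log10(70000000.0) = 78.45
S = -174 + 78.45 + 2.3 + 20 = -73.2 dBm

-73.2 dBm


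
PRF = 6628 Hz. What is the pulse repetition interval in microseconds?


PRI = 1/6628 = 0.0001508751 s = 150.9 us

150.9 us


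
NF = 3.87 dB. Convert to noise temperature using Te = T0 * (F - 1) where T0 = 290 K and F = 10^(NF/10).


NF_lin = 10^(3.87/10) = 2.437811
Te = 290 * (2.437811 - 1) = 417.0 K

417.0 K


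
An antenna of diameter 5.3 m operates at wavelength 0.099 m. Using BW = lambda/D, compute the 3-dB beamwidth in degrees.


BW_rad = 0.099 / 5.3 = 0.018679
BW_deg = 1.07 degrees

1.07 degrees


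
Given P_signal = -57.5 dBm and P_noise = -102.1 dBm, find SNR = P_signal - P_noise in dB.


SNR = -57.5 - (-102.1) = 44.6 dB

44.6 dB


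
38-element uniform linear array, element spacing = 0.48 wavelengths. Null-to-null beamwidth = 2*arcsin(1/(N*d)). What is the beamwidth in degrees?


1/(N*d) = 1/(38*0.48) = 0.054825
BW = 2*arcsin(0.054825) = 6.3 degrees

6.3 degrees


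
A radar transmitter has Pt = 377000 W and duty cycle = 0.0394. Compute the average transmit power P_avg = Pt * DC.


P_avg = 377000 * 0.0394 = 14853.8 W

14853.8 W


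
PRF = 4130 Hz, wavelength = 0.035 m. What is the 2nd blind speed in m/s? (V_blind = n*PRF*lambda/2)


V_blind = 2 * 4130 * 0.035 / 2 = 144.6 m/s

144.6 m/s


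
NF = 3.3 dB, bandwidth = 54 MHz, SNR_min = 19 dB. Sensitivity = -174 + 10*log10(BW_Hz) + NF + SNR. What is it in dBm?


10*log10(54000000.0) = 77.32
S = -174 + 77.32 + 3.3 + 19 = -74.4 dBm

-74.4 dBm


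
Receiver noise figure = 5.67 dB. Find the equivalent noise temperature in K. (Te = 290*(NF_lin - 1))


NF_lin = 10^(5.67/10) = 3.689776
Te = 290 * (3.689776 - 1) = 780.0 K

780.0 K


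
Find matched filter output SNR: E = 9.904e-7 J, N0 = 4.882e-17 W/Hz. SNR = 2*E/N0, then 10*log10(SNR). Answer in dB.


SNR_lin = 2 * 9.904e-7 / 4.882e-17 = 4.057e10
SNR_dB = 10*log10(4.057e10) = 106.1 dB

106.1 dB


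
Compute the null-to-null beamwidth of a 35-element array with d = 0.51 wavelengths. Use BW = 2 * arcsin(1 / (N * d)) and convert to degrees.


1/(N*d) = 1/(35*0.51) = 0.056022
BW = 2*arcsin(0.056022) = 6.4 degrees

6.4 degrees


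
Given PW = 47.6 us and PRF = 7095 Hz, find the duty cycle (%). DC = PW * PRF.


DC = 47.6e-6 * 7095 * 100 = 33.77%

33.77%


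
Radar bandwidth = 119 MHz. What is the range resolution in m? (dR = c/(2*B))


dR = 3e8 / (2 * 119000000.0) = 1.26 m

1.26 m


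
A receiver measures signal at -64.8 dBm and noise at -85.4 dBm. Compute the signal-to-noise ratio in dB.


SNR = -64.8 - (-85.4) = 20.6 dB

20.6 dB


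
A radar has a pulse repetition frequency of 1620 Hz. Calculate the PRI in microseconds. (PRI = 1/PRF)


PRI = 1/1620 = 0.000617284 s = 617.3 us

617.3 us


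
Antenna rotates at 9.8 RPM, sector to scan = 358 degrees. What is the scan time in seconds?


t = 358 / (9.8 * 360) * 60 = 6.09 s

6.09 s


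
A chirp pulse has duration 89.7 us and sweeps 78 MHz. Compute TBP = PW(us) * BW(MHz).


TBP = 89.7 * 78 = 6996.6

6996.6


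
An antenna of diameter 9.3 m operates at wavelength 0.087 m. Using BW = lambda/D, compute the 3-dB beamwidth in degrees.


BW_rad = 0.087 / 9.3 = 0.009355
BW_deg = 0.54 degrees

0.54 degrees


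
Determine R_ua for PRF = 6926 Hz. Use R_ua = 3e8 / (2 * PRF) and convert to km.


R_ua = 3e8 / (2 * 6926) = 21657.5 m = 21.7 km

21.7 km


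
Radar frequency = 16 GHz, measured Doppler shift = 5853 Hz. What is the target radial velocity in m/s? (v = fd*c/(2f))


v = 5853 * 3e8 / (2 * 16000000000.0) = 54.9 m/s

54.9 m/s


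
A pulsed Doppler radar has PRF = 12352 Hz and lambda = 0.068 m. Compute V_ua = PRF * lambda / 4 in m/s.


V_ua = 12352 * 0.068 / 4 = 210.0 m/s

210.0 m/s


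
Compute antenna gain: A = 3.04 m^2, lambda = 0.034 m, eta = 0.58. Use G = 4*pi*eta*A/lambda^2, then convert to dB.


G_linear = 4*pi*0.58*3.04/0.034^2 = 19166.98
G_dB = 10*log10(19166.98) = 42.8 dB

42.8 dB


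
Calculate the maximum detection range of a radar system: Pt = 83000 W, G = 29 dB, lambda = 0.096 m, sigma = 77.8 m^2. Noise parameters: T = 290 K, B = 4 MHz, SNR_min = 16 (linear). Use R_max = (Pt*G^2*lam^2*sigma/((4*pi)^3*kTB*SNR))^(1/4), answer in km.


G_lin = 10^(29/10) = 794.328235
R^4 = 83000 * 794.328235^2 * 0.096^2 * 77.8 / ((4*pi)^3 * 1.38e-23 * 290 * 4000000.0 * 16)
R^4 = 7.38777e19 m^4
R_max = (7.38777e19)^(1/4) = 92710.4 m = 92.7 km

92.7 km


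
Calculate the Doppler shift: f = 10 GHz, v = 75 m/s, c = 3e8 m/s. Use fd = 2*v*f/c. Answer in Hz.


fd = 2 * 75 * 10000000000.0 / 3e8 = 5000.0 Hz

5000.0 Hz


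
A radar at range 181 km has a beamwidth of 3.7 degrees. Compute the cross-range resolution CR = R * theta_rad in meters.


BW_rad = 0.064577182
CR = 181000 * 0.064577182 = 11688.5 m

11688.5 m


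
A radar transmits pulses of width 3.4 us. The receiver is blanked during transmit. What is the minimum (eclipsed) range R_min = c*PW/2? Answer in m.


R_min = 3e8 * 3.4e-6 / 2 = 510.0 m

510.0 m


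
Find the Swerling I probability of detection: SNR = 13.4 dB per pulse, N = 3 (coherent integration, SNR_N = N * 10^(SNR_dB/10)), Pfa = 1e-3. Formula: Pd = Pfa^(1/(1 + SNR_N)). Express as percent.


SNR_lin = 10^(13.4/10) = 21.87762
SNR_N = 3 * 21.87762 = 65.63286
1/(1 + SNR_N) = 1/66.63286 = 0.0150076
Pd = (1e-3)^0.0150076 = 0.90152
Pd = 90.2%

90.2%


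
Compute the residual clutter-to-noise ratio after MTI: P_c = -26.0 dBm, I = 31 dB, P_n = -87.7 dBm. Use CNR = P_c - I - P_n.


CNR = -26.0 - 31 - (-87.7) = 30.7 dB

30.7 dB


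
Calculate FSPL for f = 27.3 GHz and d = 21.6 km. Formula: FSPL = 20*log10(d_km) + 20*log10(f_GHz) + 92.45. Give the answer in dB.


20*log10(21.6) = 26.69
20*log10(27.3) = 28.72
FSPL = 147.9 dB

147.9 dB


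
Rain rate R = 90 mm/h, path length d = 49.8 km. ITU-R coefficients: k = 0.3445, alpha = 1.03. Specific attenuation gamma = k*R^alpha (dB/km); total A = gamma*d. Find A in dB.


gamma = 0.3445 * 90^1.03 = 35.48616 dB/km
A = 35.48616 * 49.8 = 1767.21 dB

1767.21 dB


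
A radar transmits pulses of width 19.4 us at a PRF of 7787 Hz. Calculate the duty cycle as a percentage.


DC = 19.4e-6 * 7787 * 100 = 15.11%

15.11%


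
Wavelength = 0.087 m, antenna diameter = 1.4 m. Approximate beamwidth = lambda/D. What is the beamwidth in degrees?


BW_rad = 0.087 / 1.4 = 0.062143
BW_deg = 3.56 degrees

3.56 degrees


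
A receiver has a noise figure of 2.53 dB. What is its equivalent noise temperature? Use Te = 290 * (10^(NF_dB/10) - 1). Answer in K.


NF_lin = 10^(2.53/10) = 1.790606
Te = 290 * (1.790606 - 1) = 229.3 K

229.3 K


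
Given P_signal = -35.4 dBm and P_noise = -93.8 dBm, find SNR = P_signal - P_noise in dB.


SNR = -35.4 - (-93.8) = 58.4 dB

58.4 dB


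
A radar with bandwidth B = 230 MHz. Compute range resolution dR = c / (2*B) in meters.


dR = 3e8 / (2 * 230000000.0) = 0.65 m

0.65 m


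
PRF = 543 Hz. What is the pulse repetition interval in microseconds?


PRI = 1/543 = 0.0018416206 s = 1841.6 us

1841.6 us


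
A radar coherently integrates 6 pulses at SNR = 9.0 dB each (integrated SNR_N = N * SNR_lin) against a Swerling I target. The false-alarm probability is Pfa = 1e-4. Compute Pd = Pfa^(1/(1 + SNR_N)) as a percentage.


SNR_lin = 10^(9.0/10) = 7.94328
SNR_N = 6 * 7.94328 = 47.65968
1/(1 + SNR_N) = 1/48.65968 = 0.0205509
Pd = (1e-4)^0.0205509 = 0.82755
Pd = 82.8%

82.8%


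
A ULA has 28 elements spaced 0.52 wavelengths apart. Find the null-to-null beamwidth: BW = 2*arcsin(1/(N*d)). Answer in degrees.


1/(N*d) = 1/(28*0.52) = 0.068681
BW = 2*arcsin(0.068681) = 7.9 degrees

7.9 degrees


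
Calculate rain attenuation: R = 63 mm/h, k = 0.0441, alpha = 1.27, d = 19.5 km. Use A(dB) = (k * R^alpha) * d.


gamma = 0.0441 * 63^1.27 = 8.503566 dB/km
A = 8.503566 * 19.5 = 165.82 dB

165.82 dB


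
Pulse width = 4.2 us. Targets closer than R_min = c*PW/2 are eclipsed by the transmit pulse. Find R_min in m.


R_min = 3e8 * 4.2e-6 / 2 = 630.0 m

630.0 m


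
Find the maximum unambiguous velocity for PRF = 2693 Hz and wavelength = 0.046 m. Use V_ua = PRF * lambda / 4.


V_ua = 2693 * 0.046 / 4 = 31.0 m/s

31.0 m/s


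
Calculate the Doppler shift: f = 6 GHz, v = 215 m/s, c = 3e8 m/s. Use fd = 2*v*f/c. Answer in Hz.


fd = 2 * 215 * 6000000000.0 / 3e8 = 8600.0 Hz

8600.0 Hz


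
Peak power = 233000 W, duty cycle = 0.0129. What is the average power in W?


P_avg = 233000 * 0.0129 = 3005.7 W

3005.7 W


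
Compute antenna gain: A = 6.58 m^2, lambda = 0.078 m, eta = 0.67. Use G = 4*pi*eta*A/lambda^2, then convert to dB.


G_linear = 4*pi*0.67*6.58/0.078^2 = 9105.87
G_dB = 10*log10(9105.87) = 39.6 dB

39.6 dB


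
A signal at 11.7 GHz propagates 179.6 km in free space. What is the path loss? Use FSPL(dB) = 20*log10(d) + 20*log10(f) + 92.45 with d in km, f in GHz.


20*log10(179.6) = 45.09
20*log10(11.7) = 21.36
FSPL = 158.9 dB

158.9 dB


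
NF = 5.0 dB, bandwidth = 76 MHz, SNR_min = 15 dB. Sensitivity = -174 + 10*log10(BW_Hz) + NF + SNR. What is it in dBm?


10*log10(76000000.0) = 78.81
S = -174 + 78.81 + 5.0 + 15 = -75.2 dBm

-75.2 dBm


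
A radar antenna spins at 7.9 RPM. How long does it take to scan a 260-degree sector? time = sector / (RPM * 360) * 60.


t = 260 / (7.9 * 360) * 60 = 5.49 s

5.49 s


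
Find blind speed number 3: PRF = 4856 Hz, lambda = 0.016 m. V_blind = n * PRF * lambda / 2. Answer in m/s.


V_blind = 3 * 4856 * 0.016 / 2 = 116.5 m/s

116.5 m/s


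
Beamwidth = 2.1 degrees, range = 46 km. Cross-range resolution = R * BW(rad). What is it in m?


BW_rad = 0.036651914
CR = 46000 * 0.036651914 = 1686.0 m

1686.0 m


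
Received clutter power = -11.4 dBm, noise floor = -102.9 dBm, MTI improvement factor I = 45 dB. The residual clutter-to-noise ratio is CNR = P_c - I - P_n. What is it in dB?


CNR = -11.4 - 45 - (-102.9) = 46.5 dB

46.5 dB


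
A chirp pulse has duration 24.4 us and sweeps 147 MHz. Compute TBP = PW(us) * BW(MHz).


TBP = 24.4 * 147 = 3586.8

3586.8


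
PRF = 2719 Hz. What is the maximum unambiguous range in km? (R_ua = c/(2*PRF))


R_ua = 3e8 / (2 * 2719) = 55167.3 m = 55.2 km

55.2 km


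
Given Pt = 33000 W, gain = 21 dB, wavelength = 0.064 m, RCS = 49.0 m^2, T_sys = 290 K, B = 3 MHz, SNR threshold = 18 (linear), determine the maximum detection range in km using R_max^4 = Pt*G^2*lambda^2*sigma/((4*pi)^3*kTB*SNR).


G_lin = 10^(21/10) = 125.892541
R^4 = 33000 * 125.892541^2 * 0.064^2 * 49.0 / ((4*pi)^3 * 1.38e-23 * 290 * 3000000.0 * 18)
R^4 = 2.44776e17 m^4
R_max = (2.44776e17)^(1/4) = 22242.9 m = 22.2 km

22.2 km


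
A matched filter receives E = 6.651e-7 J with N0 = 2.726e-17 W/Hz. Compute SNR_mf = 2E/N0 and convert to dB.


SNR_lin = 2 * 6.651e-7 / 2.726e-17 = 4.88e10
SNR_dB = 10*log10(4.88e10) = 106.9 dB

106.9 dB


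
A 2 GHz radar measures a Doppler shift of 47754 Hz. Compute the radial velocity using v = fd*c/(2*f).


v = 47754 * 3e8 / (2 * 2000000000.0) = 3581.6 m/s

3581.6 m/s


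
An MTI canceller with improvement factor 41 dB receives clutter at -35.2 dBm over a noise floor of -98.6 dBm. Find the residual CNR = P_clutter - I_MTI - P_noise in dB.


CNR = -35.2 - 41 - (-98.6) = 22.4 dB

22.4 dB


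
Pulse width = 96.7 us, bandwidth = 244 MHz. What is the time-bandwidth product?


TBP = 96.7 * 244 = 23594.8

23594.8


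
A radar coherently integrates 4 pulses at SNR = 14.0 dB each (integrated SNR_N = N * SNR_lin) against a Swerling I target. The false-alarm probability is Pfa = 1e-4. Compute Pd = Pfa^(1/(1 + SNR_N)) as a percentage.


SNR_lin = 10^(14.0/10) = 25.11886
SNR_N = 4 * 25.11886 = 100.47544
1/(1 + SNR_N) = 1/101.47544 = 0.0098546
Pd = (1e-4)^0.0098546 = 0.91323
Pd = 91.3%

91.3%


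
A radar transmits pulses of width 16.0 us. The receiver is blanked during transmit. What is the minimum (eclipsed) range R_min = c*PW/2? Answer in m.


R_min = 3e8 * 16.0e-6 / 2 = 2400.0 m

2400.0 m


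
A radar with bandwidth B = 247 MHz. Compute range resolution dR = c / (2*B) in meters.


dR = 3e8 / (2 * 247000000.0) = 0.61 m

0.61 m


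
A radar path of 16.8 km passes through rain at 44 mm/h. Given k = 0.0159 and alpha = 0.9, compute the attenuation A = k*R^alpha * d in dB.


gamma = 0.0159 * 44^0.9 = 0.479186 dB/km
A = 0.479186 * 16.8 = 8.05 dB

8.05 dB


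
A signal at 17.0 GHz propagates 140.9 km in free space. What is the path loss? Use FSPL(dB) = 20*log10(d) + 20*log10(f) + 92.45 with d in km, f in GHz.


20*log10(140.9) = 42.98
20*log10(17.0) = 24.61
FSPL = 160.0 dB

160.0 dB


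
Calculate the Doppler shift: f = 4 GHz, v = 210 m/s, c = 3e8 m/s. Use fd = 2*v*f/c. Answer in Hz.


fd = 2 * 210 * 4000000000.0 / 3e8 = 5600.0 Hz

5600.0 Hz


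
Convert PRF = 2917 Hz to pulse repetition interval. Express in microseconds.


PRI = 1/2917 = 0.000342818 s = 342.8 us

342.8 us


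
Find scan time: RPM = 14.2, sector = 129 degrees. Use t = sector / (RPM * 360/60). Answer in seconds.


t = 129 / (14.2 * 360) * 60 = 1.51 s

1.51 s


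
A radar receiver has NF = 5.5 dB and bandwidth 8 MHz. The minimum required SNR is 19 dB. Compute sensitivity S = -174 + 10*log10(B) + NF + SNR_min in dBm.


10*log10(8000000.0) = 69.03
S = -174 + 69.03 + 5.5 + 19 = -80.5 dBm

-80.5 dBm


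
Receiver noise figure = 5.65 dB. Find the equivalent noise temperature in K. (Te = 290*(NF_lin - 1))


NF_lin = 10^(5.65/10) = 3.672823
Te = 290 * (3.672823 - 1) = 775.1 K

775.1 K


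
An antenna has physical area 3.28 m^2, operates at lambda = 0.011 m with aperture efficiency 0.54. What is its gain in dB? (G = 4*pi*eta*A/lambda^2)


G_linear = 4*pi*0.54*3.28/0.011^2 = 183946.74
G_dB = 10*log10(183946.74) = 52.6 dB

52.6 dB


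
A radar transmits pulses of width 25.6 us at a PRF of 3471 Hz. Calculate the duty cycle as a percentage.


DC = 25.6e-6 * 3471 * 100 = 8.89%

8.89%


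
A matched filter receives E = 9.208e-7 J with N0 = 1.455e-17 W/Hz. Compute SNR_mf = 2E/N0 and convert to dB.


SNR_lin = 2 * 9.208e-7 / 1.455e-17 = 1.266e11
SNR_dB = 10*log10(1.266e11) = 111.0 dB

111.0 dB


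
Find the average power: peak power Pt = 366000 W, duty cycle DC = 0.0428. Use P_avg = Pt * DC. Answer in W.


P_avg = 366000 * 0.0428 = 15664.8 W

15664.8 W


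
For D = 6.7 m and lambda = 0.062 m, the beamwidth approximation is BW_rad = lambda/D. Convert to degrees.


BW_rad = 0.062 / 6.7 = 0.009254
BW_deg = 0.53 degrees

0.53 degrees


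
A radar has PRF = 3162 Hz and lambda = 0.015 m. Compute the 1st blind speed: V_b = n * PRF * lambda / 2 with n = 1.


V_blind = 1 * 3162 * 0.015 / 2 = 23.7 m/s

23.7 m/s


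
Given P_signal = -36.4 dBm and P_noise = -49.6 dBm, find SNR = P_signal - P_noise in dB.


SNR = -36.4 - (-49.6) = 13.2 dB

13.2 dB


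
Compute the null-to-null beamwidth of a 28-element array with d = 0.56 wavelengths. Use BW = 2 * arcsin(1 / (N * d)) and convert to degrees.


1/(N*d) = 1/(28*0.56) = 0.063776
BW = 2*arcsin(0.063776) = 7.3 degrees

7.3 degrees


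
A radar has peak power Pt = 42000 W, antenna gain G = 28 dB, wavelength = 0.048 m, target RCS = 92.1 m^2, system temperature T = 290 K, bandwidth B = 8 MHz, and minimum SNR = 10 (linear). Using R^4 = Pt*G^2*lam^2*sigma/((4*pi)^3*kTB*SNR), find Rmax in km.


G_lin = 10^(28/10) = 630.957344
R^4 = 42000 * 630.957344^2 * 0.048^2 * 92.1 / ((4*pi)^3 * 1.38e-23 * 290 * 8000000.0 * 10)
R^4 = 5.58463e18 m^4
R_max = (5.58463e18)^(1/4) = 48612.6 m = 48.6 km

48.6 km


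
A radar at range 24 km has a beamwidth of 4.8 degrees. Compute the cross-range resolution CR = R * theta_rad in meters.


BW_rad = 0.083775804
CR = 24000 * 0.083775804 = 2010.6 m

2010.6 m


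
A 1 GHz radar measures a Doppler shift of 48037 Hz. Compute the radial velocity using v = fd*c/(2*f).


v = 48037 * 3e8 / (2 * 1000000000.0) = 7205.6 m/s

7205.6 m/s


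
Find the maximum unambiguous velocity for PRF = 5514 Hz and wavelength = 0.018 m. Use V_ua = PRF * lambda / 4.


V_ua = 5514 * 0.018 / 4 = 24.8 m/s

24.8 m/s


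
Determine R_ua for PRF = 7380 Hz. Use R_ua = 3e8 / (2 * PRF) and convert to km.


R_ua = 3e8 / (2 * 7380) = 20325.2 m = 20.3 km

20.3 km


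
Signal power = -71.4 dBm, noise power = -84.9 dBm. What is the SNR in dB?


SNR = -71.4 - (-84.9) = 13.5 dB

13.5 dB


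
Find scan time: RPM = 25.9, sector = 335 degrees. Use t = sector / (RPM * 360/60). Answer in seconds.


t = 335 / (25.9 * 360) * 60 = 2.16 s

2.16 s


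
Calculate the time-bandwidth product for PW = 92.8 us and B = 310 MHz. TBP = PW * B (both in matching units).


TBP = 92.8 * 310 = 28768.0

28768.0


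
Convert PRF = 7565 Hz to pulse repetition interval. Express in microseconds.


PRI = 1/7565 = 0.0001321877 s = 132.2 us

132.2 us


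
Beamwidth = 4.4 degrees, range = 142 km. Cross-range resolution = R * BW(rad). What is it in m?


BW_rad = 0.076794487
CR = 142000 * 0.076794487 = 10904.8 m

10904.8 m


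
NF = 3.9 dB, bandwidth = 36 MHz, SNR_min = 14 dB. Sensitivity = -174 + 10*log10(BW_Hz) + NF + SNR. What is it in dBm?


10*log10(36000000.0) = 75.56
S = -174 + 75.56 + 3.9 + 14 = -80.5 dBm

-80.5 dBm


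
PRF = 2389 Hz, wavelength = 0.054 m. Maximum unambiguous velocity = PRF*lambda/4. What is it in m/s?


V_ua = 2389 * 0.054 / 4 = 32.3 m/s

32.3 m/s


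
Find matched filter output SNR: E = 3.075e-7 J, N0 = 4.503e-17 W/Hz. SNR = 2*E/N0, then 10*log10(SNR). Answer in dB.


SNR_lin = 2 * 3.075e-7 / 4.503e-17 = 1.366e10
SNR_dB = 10*log10(1.366e10) = 101.4 dB

101.4 dB


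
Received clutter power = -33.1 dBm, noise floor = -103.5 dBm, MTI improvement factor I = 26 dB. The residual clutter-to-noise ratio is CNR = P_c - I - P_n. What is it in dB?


CNR = -33.1 - 26 - (-103.5) = 44.4 dB

44.4 dB


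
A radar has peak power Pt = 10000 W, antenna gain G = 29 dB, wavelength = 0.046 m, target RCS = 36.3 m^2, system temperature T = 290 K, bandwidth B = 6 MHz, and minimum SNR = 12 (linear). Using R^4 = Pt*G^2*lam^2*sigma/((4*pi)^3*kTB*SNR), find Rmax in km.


G_lin = 10^(29/10) = 794.328235
R^4 = 10000 * 794.328235^2 * 0.046^2 * 36.3 / ((4*pi)^3 * 1.38e-23 * 290 * 6000000.0 * 12)
R^4 = 8.47585e17 m^4
R_max = (8.47585e17)^(1/4) = 30342.1 m = 30.3 km

30.3 km


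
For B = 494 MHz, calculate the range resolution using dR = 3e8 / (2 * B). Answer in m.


dR = 3e8 / (2 * 494000000.0) = 0.3 m

0.3 m


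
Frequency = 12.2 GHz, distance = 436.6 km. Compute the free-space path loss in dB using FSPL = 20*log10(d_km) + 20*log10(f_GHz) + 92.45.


20*log10(436.6) = 52.8
20*log10(12.2) = 21.73
FSPL = 167.0 dB

167.0 dB


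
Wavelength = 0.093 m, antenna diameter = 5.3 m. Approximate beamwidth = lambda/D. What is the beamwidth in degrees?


BW_rad = 0.093 / 5.3 = 0.017547
BW_deg = 1.01 degrees

1.01 degrees


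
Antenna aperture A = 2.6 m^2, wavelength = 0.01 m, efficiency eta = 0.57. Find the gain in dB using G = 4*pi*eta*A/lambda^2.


G_linear = 4*pi*0.57*2.6/0.01^2 = 186233.61
G_dB = 10*log10(186233.61) = 52.7 dB

52.7 dB


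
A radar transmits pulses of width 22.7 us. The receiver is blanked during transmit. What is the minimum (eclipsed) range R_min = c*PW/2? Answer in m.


R_min = 3e8 * 22.7e-6 / 2 = 3405.0 m

3405.0 m


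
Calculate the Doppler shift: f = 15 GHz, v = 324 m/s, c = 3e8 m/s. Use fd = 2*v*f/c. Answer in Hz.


fd = 2 * 324 * 15000000000.0 / 3e8 = 32400.0 Hz

32400.0 Hz


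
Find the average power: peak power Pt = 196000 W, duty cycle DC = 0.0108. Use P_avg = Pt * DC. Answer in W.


P_avg = 196000 * 0.0108 = 2116.8 W

2116.8 W


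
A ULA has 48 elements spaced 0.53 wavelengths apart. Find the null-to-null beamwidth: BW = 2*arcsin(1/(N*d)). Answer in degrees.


1/(N*d) = 1/(48*0.53) = 0.039308
BW = 2*arcsin(0.039308) = 4.5 degrees

4.5 degrees


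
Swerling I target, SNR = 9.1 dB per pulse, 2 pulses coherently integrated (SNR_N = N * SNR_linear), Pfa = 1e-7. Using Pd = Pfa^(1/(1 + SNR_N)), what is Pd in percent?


SNR_lin = 10^(9.1/10) = 8.12831
SNR_N = 2 * 8.12831 = 16.25662
1/(1 + SNR_N) = 1/17.25662 = 0.0579488
Pd = (1e-7)^0.0579488 = 0.39297
Pd = 39.3%

39.3%


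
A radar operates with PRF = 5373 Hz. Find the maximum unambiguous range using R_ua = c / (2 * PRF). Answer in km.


R_ua = 3e8 / (2 * 5373) = 27917.4 m = 27.9 km

27.9 km


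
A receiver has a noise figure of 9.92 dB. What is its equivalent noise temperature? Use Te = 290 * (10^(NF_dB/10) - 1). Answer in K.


NF_lin = 10^(9.92/10) = 9.817479
Te = 290 * (9.817479 - 1) = 2557.1 K

2557.1 K


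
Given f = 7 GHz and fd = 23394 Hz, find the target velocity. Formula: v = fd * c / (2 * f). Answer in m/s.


v = 23394 * 3e8 / (2 * 7000000000.0) = 501.3 m/s

501.3 m/s


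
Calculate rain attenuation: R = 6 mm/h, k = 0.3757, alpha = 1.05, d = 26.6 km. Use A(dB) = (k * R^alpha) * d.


gamma = 0.3757 * 6^1.05 = 2.465472 dB/km
A = 2.465472 * 26.6 = 65.58 dB

65.58 dB


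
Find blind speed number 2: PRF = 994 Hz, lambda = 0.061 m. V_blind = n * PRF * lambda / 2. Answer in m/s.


V_blind = 2 * 994 * 0.061 / 2 = 60.6 m/s

60.6 m/s


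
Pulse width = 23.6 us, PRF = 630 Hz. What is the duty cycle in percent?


DC = 23.6e-6 * 630 * 100 = 1.49%

1.49%


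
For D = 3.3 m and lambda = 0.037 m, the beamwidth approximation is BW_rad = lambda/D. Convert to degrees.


BW_rad = 0.037 / 3.3 = 0.011212
BW_deg = 0.64 degrees

0.64 degrees


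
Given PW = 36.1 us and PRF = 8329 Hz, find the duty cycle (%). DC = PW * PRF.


DC = 36.1e-6 * 8329 * 100 = 30.07%

30.07%


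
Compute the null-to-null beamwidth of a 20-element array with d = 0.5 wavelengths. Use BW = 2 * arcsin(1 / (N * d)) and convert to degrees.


1/(N*d) = 1/(20*0.5) = 0.1
BW = 2*arcsin(0.1) = 11.5 degrees

11.5 degrees


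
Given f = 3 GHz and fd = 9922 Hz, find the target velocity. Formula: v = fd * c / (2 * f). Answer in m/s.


v = 9922 * 3e8 / (2 * 3000000000.0) = 496.1 m/s

496.1 m/s


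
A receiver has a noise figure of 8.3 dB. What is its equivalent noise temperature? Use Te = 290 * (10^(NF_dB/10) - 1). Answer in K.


NF_lin = 10^(8.3/10) = 6.76083
Te = 290 * (6.76083 - 1) = 1670.6 K

1670.6 K


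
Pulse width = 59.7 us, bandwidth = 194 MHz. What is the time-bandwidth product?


TBP = 59.7 * 194 = 11581.8

11581.8


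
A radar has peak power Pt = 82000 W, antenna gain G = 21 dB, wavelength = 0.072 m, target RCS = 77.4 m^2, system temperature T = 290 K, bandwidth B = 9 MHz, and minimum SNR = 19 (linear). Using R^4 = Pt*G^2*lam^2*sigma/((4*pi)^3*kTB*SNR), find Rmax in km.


G_lin = 10^(21/10) = 125.892541
R^4 = 82000 * 125.892541^2 * 0.072^2 * 77.4 / ((4*pi)^3 * 1.38e-23 * 290 * 9000000.0 * 19)
R^4 = 3.83987e17 m^4
R_max = (3.83987e17)^(1/4) = 24893.1 m = 24.9 km

24.9 km


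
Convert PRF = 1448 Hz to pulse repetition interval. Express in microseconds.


PRI = 1/1448 = 0.0006906077 s = 690.6 us

690.6 us


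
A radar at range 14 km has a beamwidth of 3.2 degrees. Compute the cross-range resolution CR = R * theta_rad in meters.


BW_rad = 0.055850536
CR = 14000 * 0.055850536 = 781.9 m

781.9 m


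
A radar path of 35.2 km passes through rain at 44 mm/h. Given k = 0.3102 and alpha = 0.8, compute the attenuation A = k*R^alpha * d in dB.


gamma = 0.3102 * 44^0.8 = 6.403301 dB/km
A = 6.403301 * 35.2 = 225.4 dB

225.4 dB


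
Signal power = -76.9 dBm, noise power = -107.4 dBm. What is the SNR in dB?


SNR = -76.9 - (-107.4) = 30.5 dB

30.5 dB


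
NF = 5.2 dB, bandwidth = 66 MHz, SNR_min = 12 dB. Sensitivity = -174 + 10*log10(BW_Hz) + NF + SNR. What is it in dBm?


10*log10(66000000.0) = 78.2
S = -174 + 78.2 + 5.2 + 12 = -78.6 dBm

-78.6 dBm


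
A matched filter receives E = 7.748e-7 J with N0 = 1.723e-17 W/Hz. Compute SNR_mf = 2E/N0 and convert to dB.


SNR_lin = 2 * 7.748e-7 / 1.723e-17 = 8.994e10
SNR_dB = 10*log10(8.994e10) = 109.5 dB

109.5 dB


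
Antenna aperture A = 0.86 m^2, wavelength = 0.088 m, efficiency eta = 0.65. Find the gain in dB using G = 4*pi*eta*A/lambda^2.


G_linear = 4*pi*0.65*0.86/0.088^2 = 907.1
G_dB = 10*log10(907.1) = 29.6 dB

29.6 dB


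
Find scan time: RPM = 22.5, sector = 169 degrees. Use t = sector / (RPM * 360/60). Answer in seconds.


t = 169 / (22.5 * 360) * 60 = 1.25 s

1.25 s


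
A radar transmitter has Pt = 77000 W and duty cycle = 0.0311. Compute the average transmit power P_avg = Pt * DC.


P_avg = 77000 * 0.0311 = 2394.7 W

2394.7 W


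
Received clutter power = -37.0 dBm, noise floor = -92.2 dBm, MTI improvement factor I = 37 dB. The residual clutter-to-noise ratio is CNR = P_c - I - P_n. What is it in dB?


CNR = -37.0 - 37 - (-92.2) = 18.2 dB

18.2 dB


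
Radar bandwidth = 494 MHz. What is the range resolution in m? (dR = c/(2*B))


dR = 3e8 / (2 * 494000000.0) = 0.3 m

0.3 m


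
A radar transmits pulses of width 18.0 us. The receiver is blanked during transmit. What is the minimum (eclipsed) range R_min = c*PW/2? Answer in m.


R_min = 3e8 * 18.0e-6 / 2 = 2700.0 m

2700.0 m


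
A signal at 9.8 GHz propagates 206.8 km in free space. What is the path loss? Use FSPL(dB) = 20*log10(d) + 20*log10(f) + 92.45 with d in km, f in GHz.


20*log10(206.8) = 46.31
20*log10(9.8) = 19.82
FSPL = 158.6 dB

158.6 dB


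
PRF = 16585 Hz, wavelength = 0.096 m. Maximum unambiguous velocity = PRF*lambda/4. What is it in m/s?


V_ua = 16585 * 0.096 / 4 = 398.0 m/s

398.0 m/s


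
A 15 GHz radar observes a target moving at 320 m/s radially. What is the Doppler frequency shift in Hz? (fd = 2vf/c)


fd = 2 * 320 * 15000000000.0 / 3e8 = 32000.0 Hz

32000.0 Hz


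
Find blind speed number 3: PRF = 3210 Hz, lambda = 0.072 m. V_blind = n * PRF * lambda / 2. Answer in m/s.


V_blind = 3 * 3210 * 0.072 / 2 = 346.7 m/s

346.7 m/s


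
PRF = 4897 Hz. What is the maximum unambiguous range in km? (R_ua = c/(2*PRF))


R_ua = 3e8 / (2 * 4897) = 30631.0 m = 30.6 km

30.6 km


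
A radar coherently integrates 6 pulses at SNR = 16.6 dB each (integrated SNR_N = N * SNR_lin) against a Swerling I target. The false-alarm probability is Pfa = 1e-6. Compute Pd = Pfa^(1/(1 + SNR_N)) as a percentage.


SNR_lin = 10^(16.6/10) = 45.70882
SNR_N = 6 * 45.70882 = 274.25292
1/(1 + SNR_N) = 1/275.25292 = 0.003633
Pd = (1e-6)^0.003633 = 0.95105
Pd = 95.1%

95.1%


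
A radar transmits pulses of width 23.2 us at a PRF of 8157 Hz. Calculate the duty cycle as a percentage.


DC = 23.2e-6 * 8157 * 100 = 18.92%

18.92%


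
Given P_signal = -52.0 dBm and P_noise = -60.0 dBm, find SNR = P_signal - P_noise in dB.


SNR = -52.0 - (-60.0) = 8.0 dB

8.0 dB


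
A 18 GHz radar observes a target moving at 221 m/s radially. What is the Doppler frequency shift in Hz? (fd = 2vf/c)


fd = 2 * 221 * 18000000000.0 / 3e8 = 26520.0 Hz

26520.0 Hz


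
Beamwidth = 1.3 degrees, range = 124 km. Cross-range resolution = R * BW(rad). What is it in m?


BW_rad = 0.02268928
CR = 124000 * 0.02268928 = 2813.5 m

2813.5 m


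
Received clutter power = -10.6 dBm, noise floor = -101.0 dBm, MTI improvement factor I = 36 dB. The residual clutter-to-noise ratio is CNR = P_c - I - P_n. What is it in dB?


CNR = -10.6 - 36 - (-101.0) = 54.4 dB

54.4 dB


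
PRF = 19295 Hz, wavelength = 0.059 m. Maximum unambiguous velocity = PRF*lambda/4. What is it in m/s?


V_ua = 19295 * 0.059 / 4 = 284.6 m/s

284.6 m/s


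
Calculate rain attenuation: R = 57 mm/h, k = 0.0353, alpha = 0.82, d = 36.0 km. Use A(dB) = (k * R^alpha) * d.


gamma = 0.0353 * 57^0.82 = 0.971834 dB/km
A = 0.971834 * 36.0 = 34.99 dB

34.99 dB


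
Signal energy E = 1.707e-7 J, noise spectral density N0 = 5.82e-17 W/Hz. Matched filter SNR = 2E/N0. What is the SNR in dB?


SNR_lin = 2 * 1.707e-7 / 5.82e-17 = 5.866e9
SNR_dB = 10*log10(5.866e9) = 97.7 dB

97.7 dB
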